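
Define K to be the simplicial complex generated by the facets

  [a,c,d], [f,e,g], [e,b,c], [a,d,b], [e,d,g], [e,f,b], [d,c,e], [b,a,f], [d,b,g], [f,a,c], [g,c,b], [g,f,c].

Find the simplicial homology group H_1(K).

H_1 ≅ Z/2.

Fix the vertex order a < b < c < d < e < f < g and write every simplex with vertices in increasing order. Then dim K = 2 and the simplices of K are:

  0-simplices (7): a, b, c, d, e, f, g
  1-simplices (18): ab, ac, ad, af, bc, bd, be, bf, bg, cd, ce, cf, cg, de, dg, ef, eg, fg
  2-simplices (12): abd, abf, acd, acf, bce, bcg, bdg, bef, cde, cfg, deg, efg

giving chain groups C_0 ≅ Z^7, C_1 ≅ Z^18, C_2 ≅ Z^12.

Boundary ∂_1: C_1 → C_0 maps an edge to its endpoints' difference, ∂[p,q] = q − p.
The 7×18 boundary matrix has rank 6 and Smith normal form diag(1,1,1,1,1,1).

Boundary ∂_2: C_2 → C_1 acts by ∂[p,q,r] = [q,r] − [p,r] + [p,q]. For instance
  ∂bef = ef − bf + be,
  ∂efg = fg − eg + ef.
This gives a 18×12 integer matrix of rank 12; reducing to Smith normal form yields diagonal entries (1,1,1,1,1,1,1,1,1,1,1,2).

From H_k ≅ ker(∂_k) / im(∂_{k+1}) we obtain:

  H_1: rank ker ∂_1 − rank ∂_2 = (18 − 6) − 12 = 0, and ∂_2 has invariant factor 2 > 1, so H_1 = Z/2.

(K is a triangulation of the real projective plane RP^2.)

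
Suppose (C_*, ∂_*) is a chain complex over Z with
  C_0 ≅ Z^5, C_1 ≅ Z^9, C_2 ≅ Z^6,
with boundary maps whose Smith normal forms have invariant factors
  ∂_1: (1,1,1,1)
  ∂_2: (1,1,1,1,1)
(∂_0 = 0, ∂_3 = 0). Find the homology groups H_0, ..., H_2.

H_0 ≅ Z,  H_1 = 0,  H_2 ≅ Z.

H_0: b_0 = 5 − 0 − 4 = 1; torsion from ∂_1 factors > 1: none. So H_0 ≅ Z.
H_1: b_1 = 9 − 4 − 5 = 0; torsion from ∂_2 factors > 1: none. So H_1 ≅ 0.
H_2: b_2 = 6 − 5 − 0 = 1; torsion from ∂_3 factors > 1: none. So H_2 ≅ Z.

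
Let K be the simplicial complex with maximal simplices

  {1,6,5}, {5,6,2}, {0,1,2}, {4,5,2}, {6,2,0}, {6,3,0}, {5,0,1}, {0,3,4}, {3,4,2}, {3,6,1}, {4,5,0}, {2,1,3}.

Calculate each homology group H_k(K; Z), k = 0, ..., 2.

H_0 ≅ Z,  H_1 ≅ Z/2Z,  H_2 = 0.

K has 7 vertices, 18 edges, 12 triangles.
rank ∂_0 = 0, rank ∂_1 = 6 ⇒ b_0 = 7 − 0 − 6 = 1; all invariant factors of ∂_1 are 1 so no torsion. So H_0 ≅ Z.
rank ∂_1 = 6, rank ∂_2 = 12 ⇒ b_1 = 18 − 6 − 12 = 0; ∂_2 has invariant factor(s) [2] giving torsion. So H_1 ≅ Z/2Z.
rank ∂_2 = 12, rank ∂_3 = 0 ⇒ b_2 = 12 − 12 − 0 = 0. So H_2 ≅ 0.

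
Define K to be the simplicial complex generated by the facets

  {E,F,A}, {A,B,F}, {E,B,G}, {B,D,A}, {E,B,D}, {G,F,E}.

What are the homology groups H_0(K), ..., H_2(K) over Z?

H_0 ≅ Z,  H_1 ≅ Z,  H_2 = 0.

We work with the vertex ordering A < B < D < E < F < G. The simplices of K, each written with vertices in increasing order, are:

  0-simplices (6): A, B, D, E, F, G
  1-simplices (12): AB, AD, AE, AF, BD, BE, BF, BG, DE, EF, EG, FG
  2-simplices (6): ABD, ABF, AEF, BDE, BEG, EFG

Hence C_0 ≅ Z^6, C_1 ≅ Z^12, C_2 ≅ Z^6.

The boundary map ∂_1: C_1 → C_0 maps an edge to its endpoints' difference, ∂[p,q] = q − p. For instance
  ∂DE = E − D.
The resulting 6×12 matrix has rank 5, and its Smith normal form has invariant factors (1,1,1,1,1).

The boundary map ∂_2: C_2 → C_1 sends each 2-simplex [p,q,r] to [q,r] − [p,r] + [p,q]. For instance
  ∂BEG = EG − BG + BE,
  ∂ABD = BD − AD + AB.
As a 12×6 matrix over Z this has rank 6, with invariant factors (1,1,1,1,1,1).

From H_k ≅ ker(∂_k) / im(∂_{k+1}) we obtain:

  H_0: rank C_0 − rank ∂_1 = 6 − 5 = 1, and the invariant factors of ∂_1 are all 1, so H_0 = Z.
  H_1: rank ker ∂_1 − rank ∂_2 = (12 − 5) − 6 = 1, and the invariant factors of ∂_2 are all 1, so H_1 = Z.
  H_2: rank ker ∂_2 − rank ∂_3 = (6 − 6) − 0 = 0, and there is no ∂_3, so H_2 = 0.

As a check, the Euler characteristic is 6 − 12 + 6 = 0, which agrees with 1 − 1 + 0 = 0.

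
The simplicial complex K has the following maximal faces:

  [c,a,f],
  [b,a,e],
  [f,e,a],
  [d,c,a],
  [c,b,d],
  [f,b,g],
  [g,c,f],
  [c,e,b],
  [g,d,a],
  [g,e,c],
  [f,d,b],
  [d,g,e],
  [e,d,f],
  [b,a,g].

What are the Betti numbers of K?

b_0 = 1, b_1 = 2, b_2 = 1.

Fix the vertex order a < b < c < d < e < f < g and write every simplex with vertices in increasing order. Then dim K = 2 and the simplices of K are:

  0-simplices (7): a, b, c, d, e, f, g
  1-simplices (21): ab, ac, ad, ae, af, ag, bc, bd, be, bf, bg, cd, ce, cf, cg, de, df, dg, ef, eg, fg
  2-simplices (14): abe, abg, acd, acf, adg, aef, bcd, bce, bdf, bfg, ceg, cfg, def, deg

Hence C_0 ≅ Z^7, C_1 ≅ Z^21, C_2 ≅ Z^14.

Boundary ∂_1: C_1 → C_0 maps an edge to its endpoints' difference, ∂[p,q] = q − p.
This gives a 7×21 integer matrix of rank 6; reducing to Smith normal form yields diagonal entries (1,1,1,1,1,1).

∂_2: C_2 → C_1 sends each 2-simplex [p,q,r] to [q,r] − [p,r] + [p,q]. For instance
  ∂acd = cd − ad + ac,
  ∂def = ef − df + de.
The 21×14 boundary matrix has rank 13 and Smith normal form diag(1,1,1,1,1,1,1,1,1,1,1,1,1).

Computing H_k = (kernel of ∂_k) / (image of ∂_{k+1}):

  H_0: rank C_0 − rank ∂_1 = 7 − 6 = 1, and the invariant factors of ∂_1 are all 1, so H_0 = Z.
  H_1: rank ker ∂_1 − rank ∂_2 = (21 − 6) − 13 = 2, and the invariant factors of ∂_2 are all 1, so H_1 = Z^2.
  H_2: rank ker ∂_2 − rank ∂_3 = (14 − 13) − 0 = 1, and there is no ∂_3, so H_2 = Z.

As a check, the Euler characteristic is 7 − 21 + 14 = 0, which agrees with 1 − 2 + 1 = 0.
(K is a triangulation of the torus T^2.)

Hence the Betti numbers are b_0 = 1, b_1 = 2, b_2 = 1.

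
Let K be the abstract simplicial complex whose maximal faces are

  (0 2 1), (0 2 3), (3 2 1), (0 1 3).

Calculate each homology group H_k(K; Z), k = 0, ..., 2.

Order the vertices as 0 < 1 < 2 < 3. Listing each simplex with vertices in this order, K has dimension 2 with simplices:

  0-simplices (4): [0], [1], [2], [3]
  1-simplices (6): [0,1], [0,2], [0,3], [1,2], [1,3], [2,3]
  2-simplices (4): [0,1,2], [0,1,3], [0,2,3], [1,2,3]

Hence C_0 ≅ Z^4, C_1 ≅ Z^6, C_2 ≅ Z^4.

The boundary map ∂_1: C_1 → C_0 sends each edge [p,q] (with p < q) to q − p. For instance
  ∂[0,3] = [3] − [0].
The resulting 4×6 matrix has rank 3, and its Smith normal form has invariant factors (1,1,1).

∂_2: C_2 → C_1 sends each 2-simplex [p,q,r] to [q,r] − [p,r] + [p,q]. For instance
  ∂[0,1,2] = [1,2] − [0,2] + [0,1],
  ∂[0,1,3] = [1,3] − [0,3] + [0,1].
The resulting 6×4 matrix has rank 3, and its Smith normal form has invariant factors (1,1,1).

Reading off H_k = ker ∂_k / im ∂_{k+1}:

  H_0: rank C_0 − rank ∂_1 = 4 − 3 = 1, and the invariant factors of ∂_1 are all 1, so H_0 = Z.
  H_1: rank ker ∂_1 − rank ∂_2 = (6 − 3) − 3 = 0, and the invariant factors of ∂_2 are all 1, so H_1 = 0.
  H_2: rank ker ∂_2 − rank ∂_3 = (4 − 3) − 0 = 1, and there is no ∂_3, so H_2 = Z.

As a check, the Euler characteristic is 4 − 6 + 4 = 2, which agrees with 1 − 0 + 1 = 2.
(K is a triangulation of the 2-sphere S^2.)

H_0 = Z,  H_1 = 0,  H_2 = Z.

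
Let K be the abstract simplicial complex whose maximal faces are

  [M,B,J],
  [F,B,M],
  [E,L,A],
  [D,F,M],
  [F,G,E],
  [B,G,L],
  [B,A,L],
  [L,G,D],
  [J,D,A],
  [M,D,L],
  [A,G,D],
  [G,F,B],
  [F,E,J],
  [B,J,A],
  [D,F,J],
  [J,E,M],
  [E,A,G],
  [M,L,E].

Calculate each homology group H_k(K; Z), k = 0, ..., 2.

H_0 = Z,  H_1 = Z ⊕ Z/2Z,  H_2 = 0.

We work with the vertex ordering A < B < D < E < F < G < J < L < M. The simplices of K, each written with vertices in increasing order, are:

  0-simplices (9): A, B, D, E, F, G, J, L, M
  1-simplices (27): AB, AD, AE, AG, AJ, AL, BF, BG, BJ, BL, BM, DF, DG, DJ, DL, DM, EF, EG, EJ, EL, EM, FG, FJ, FM, GL, JM, LM
  2-simplices (18): ABJ, ABL, ADG, ADJ, AEG, AEL, BFG, BFM, BGL, BJM, DFJ, DFM, DGL, DLM, EFG, EFJ, EJM, ELM

giving chain groups C_0 ≅ Z^9, C_1 ≅ Z^27, C_2 ≅ Z^18.

Boundary ∂_1: C_1 → C_0 sends each edge [p,q] (with p < q) to q − p. For instance
  ∂AD = D − A.
This gives a 9×27 integer matrix of rank 8; reducing to Smith normal form yields diagonal entries (1,1,1,1,1,1,1,1).

∂_2: C_2 → C_1 maps a triangle to the signed sum of its edges. For instance
  ∂BFG = FG − BG + BF,
  ∂DGL = GL − DL + DG.
This gives a 27×18 integer matrix of rank 18; reducing to Smith normal form yields diagonal entries (1,1,1,1,1,1,1,1,1,1,1,1,1,1,1,1,1,2).

Reading off H_k = ker ∂_k / im ∂_{k+1}:

  H_0: rank C_0 − rank ∂_1 = 9 − 8 = 1, and the invariant factors of ∂_1 are all 1, so H_0 = Z.
  H_1: rank ker ∂_1 − rank ∂_2 = (27 − 8) − 18 = 1, and ∂_2 has invariant factor 2 > 1, so H_1 = Z ⊕ Z/2Z.
  H_2: rank ker ∂_2 − rank ∂_3 = (18 − 18) − 0 = 0, and there is no ∂_3, so H_2 = 0.

As a check, the Euler characteristic is 9 − 27 + 18 = 0, which agrees with 1 − 1 + 0 = 0.
(K is a triangulation of the Klein bottle.)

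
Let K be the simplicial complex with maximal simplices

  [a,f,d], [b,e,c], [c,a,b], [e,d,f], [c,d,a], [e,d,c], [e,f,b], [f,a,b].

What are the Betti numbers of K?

b_0 = 1, b_1 = 0, b_2 = 1.

Order the vertices as a < b < c < d < e < f. Listing each simplex with vertices in this order, K has dimension 2 with simplices:

  0-simplices (6): a, b, c, d, e, f
  1-simplices (12): ab, ac, ad, af, bc, be, bf, cd, ce, de, df, ef
  2-simplices (8): abc, abf, acd, adf, bce, bef, cde, def

Hence C_0 ≅ Z^6, C_1 ≅ Z^12, C_2 ≅ Z^8.

∂_1: C_1 → C_0 is given by ∂[p,q] = [q] − [p]. For instance
  ∂af = f − a.
This gives a 6×12 integer matrix of rank 5; reducing to Smith normal form yields diagonal entries (1,1,1,1,1).

Boundary ∂_2: C_2 → C_1 sends each 2-simplex [p,q,r] to [q,r] − [p,r] + [p,q]. For instance
  ∂def = ef − df + de,
  ∂abc = bc − ac + ab.
The resulting 12×8 matrix has rank 7, and its Smith normal form has invariant factors (1,1,1,1,1,1,1).

Computing H_k = (kernel of ∂_k) / (image of ∂_{k+1}):

  H_0: rank C_0 − rank ∂_1 = 6 − 5 = 1, and the invariant factors of ∂_1 are all 1, so H_0 = Z.
  H_1: rank ker ∂_1 − rank ∂_2 = (12 − 5) − 7 = 0, and the invariant factors of ∂_2 are all 1, so H_1 = 0.
  H_2: rank ker ∂_2 − rank ∂_3 = (8 − 7) − 0 = 1, and there is no ∂_3, so H_2 = Z.

As a check, the Euler characteristic is 6 − 12 + 8 = 2, which agrees with 1 − 0 + 1 = 2.
(K is a triangulation of the 2-sphere S^2.)

Hence the Betti numbers are b_0 = 1, b_1 = 0, b_2 = 1.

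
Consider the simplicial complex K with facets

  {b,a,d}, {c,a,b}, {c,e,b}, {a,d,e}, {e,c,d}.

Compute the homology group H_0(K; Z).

Take the total order a < b < c < d < e on the vertex set. Then K (dimension 2) consists of the simplices:

  0-simplices (5): a, b, c, d, e
  1-simplices (10): ab, ac, ad, ae, bc, bd, be, cd, ce, de
  2-simplices (5): abc, abd, ade, bce, cde

Hence C_0 ≅ Z^5, C_1 ≅ Z^10, C_2 ≅ Z^5.

Boundary ∂_1: C_1 → C_0 sends each edge [p,q] (with p < q) to q − p.
This gives a 5×10 integer matrix of rank 4; reducing to Smith normal form yields diagonal entries (1,1,1,1).

The boundary map ∂_2: C_2 → C_1 maps a triangle to the signed sum of its edges. For instance
  ∂abc = bc − ac + ab,
  ∂abd = bd − ad + ab.
This gives a 10×5 integer matrix of rank 5; reducing to Smith normal form yields diagonal entries (1,1,1,1,1).

Now H_k = ker ∂_k / im ∂_{k+1}, so:

  H_0: rank C_0 − rank ∂_1 = 5 − 4 = 1, and the invariant factors of ∂_1 are all 1, so H_0 = Z.

H_0 ≅ Z.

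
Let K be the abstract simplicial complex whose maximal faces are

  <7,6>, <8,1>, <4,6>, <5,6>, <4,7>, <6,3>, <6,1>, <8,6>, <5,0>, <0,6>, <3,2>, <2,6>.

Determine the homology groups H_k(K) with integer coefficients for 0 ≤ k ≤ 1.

Order the vertices as 0 < 1 < 2 < 3 < 4 < 5 < 6 < 7 < 8. Listing each simplex with vertices in this order, K has dimension 1 with simplices:

  0-simplices (9): [0], [1], [2], [3], [4], [5], [6], [7], [8]
  1-simplices (12): [0,5], [0,6], [1,6], [1,8], [2,3], [2,6], [3,6], [4,6], [4,7], [5,6], [6,7], [6,8]

so the chain groups are C_0 ≅ Z^9, C_1 ≅ Z^12.

Boundary ∂_1: C_1 → C_0 maps an edge to its endpoints' difference, ∂[p,q] = q − p. For instance
  ∂[5,6] = [6] − [5].
The 9×12 boundary matrix has rank 8 and Smith normal form diag(1,1,1,1,1,1,1,1).

Now H_k = ker ∂_k / im ∂_{k+1}, so:

  H_0: rank C_0 − rank ∂_1 = 9 − 8 = 1, and the invariant factors of ∂_1 are all 1, so H_0 = Z.
  H_1: rank ker ∂_1 − rank ∂_2 = (12 − 8) − 0 = 4, and there is no ∂_2, so H_1 = Z^4.

(K is a triangulation of a wedge of 4 circles.)

H_0 ≅ Z,  H_1 ≅ Z^4.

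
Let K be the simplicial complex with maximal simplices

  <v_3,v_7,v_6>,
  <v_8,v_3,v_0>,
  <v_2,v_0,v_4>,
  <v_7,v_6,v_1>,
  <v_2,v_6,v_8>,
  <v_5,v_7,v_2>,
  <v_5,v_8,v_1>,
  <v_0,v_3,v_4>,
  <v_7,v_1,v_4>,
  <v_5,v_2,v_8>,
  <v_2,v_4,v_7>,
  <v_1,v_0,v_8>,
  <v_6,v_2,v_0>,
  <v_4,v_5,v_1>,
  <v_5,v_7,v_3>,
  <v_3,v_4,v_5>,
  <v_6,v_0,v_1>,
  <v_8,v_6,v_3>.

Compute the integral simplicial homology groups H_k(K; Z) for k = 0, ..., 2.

H_0 ≅ Z,  H_1 ≅ Z ⊕ Z_2,  H_2 = 0.

Fix the vertex order v_0 < v_1 < v_2 < v_3 < v_4 < v_5 < v_6 < v_7 < v_8 and write every simplex with vertices in increasing order. Then dim K = 2 and the simplices of K are:

  0-simplices (9): [v_0], [v_1], [v_2], [v_3], [v_4], [v_5], [v_6], [v_7], [v_8]
  1-simplices (27): (27 of them)
  2-simplices (18): (18 of them)

Hence C_0 ≅ Z^9, C_1 ≅ Z^27, C_2 ≅ Z^18.

Boundary ∂_1: C_1 → C_0 maps an edge to its endpoints' difference, ∂[p,q] = q − p. For instance
  ∂[v_0,v_6] = [v_6] − [v_0].
The resulting 9×27 matrix has rank 8, and its Smith normal form has invariant factors (1,1,1,1,1,1,1,1).

The boundary map ∂_2: C_2 → C_1 acts by ∂[p,q,r] = [q,r] − [p,r] + [p,q]. For instance
  ∂[v_0,v_1,v_8] = [v_1,v_8] − [v_0,v_8] + [v_0,v_1],
  ∂[v_2,v_5,v_8] = [v_5,v_8] − [v_2,v_8] + [v_2,v_5].
This gives a 27×18 integer matrix of rank 18; reducing to Smith normal form yields diagonal entries (1,1,1,1,1,1,1,1,1,1,1,1,1,1,1,1,1,2).

From H_k ≅ ker(∂_k) / im(∂_{k+1}) we obtain:

  H_0: rank C_0 − rank ∂_1 = 9 − 8 = 1, and the invariant factors of ∂_1 are all 1, so H_0 ≅ Z.
  H_1: rank ker ∂_1 − rank ∂_2 = (27 − 8) − 18 = 1, and ∂_2 has invariant factor 2 > 1, so H_1 ≅ Z ⊕ Z_2.
  H_2: rank ker ∂_2 − rank ∂_3 = (18 − 18) − 0 = 0, and there is no ∂_3, so H_2 ≅ 0.

(K is a triangulation of the Klein bottle.)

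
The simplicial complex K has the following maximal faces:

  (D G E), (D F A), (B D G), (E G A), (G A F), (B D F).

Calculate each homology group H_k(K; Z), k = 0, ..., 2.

Take the total order A < B < D < E < F < G on the vertex set. Then K (dimension 2) consists of the simplices:

  0-simplices (6): A, B, D, E, F, G
  1-simplices (12): AD, AE, AF, AG, BD, BF, BG, DE, DF, DG, EG, FG
  2-simplices (6): ADF, AEG, AFG, BDF, BDG, DEG

giving chain groups C_0 ≅ Z^6, C_1 ≅ Z^12, C_2 ≅ Z^6.

Boundary ∂_1: C_1 → C_0 maps an edge to its endpoints' difference, ∂[p,q] = q − p. For instance
  ∂DE = E − D.
The resulting 6×12 matrix has rank 5, and its Smith normal form has invariant factors (1,1,1,1,1).

The boundary map ∂_2: C_2 → C_1 maps a triangle to the signed sum of its edges. For instance
  ∂BDF = DF − BF + BD,
  ∂AFG = FG − AG + AF.
As a 12×6 matrix over Z this has rank 6, with invariant factors (1,1,1,1,1,1).

Computing H_k = (kernel of ∂_k) / (image of ∂_{k+1}):

  H_0: rank C_0 − rank ∂_1 = 6 − 5 = 1, and the invariant factors of ∂_1 are all 1, so H_0 = Z.
  H_1: rank ker ∂_1 − rank ∂_2 = (12 − 5) − 6 = 1, and the invariant factors of ∂_2 are all 1, so H_1 = Z.
  H_2: rank ker ∂_2 − rank ∂_3 = (6 − 6) − 0 = 0, and there is no ∂_3, so H_2 = 0.

H_0 = Z,  H_1 = Z,  H_2 = 0.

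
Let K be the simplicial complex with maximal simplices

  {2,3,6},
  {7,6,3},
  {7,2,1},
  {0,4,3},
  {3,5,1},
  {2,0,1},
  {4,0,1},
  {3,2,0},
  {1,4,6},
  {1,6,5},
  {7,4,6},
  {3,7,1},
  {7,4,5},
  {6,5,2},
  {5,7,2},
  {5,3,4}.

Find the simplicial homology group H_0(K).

Order the vertices as 0 < 1 < 2 < 3 < 4 < 5 < 6 < 7. Listing each simplex with vertices in this order, K has dimension 2 with simplices:

  0-simplices (8): [0], [1], [2], [3], [4], [5], [6], [7]
  1-simplices (24): (24 of them)
  2-simplices (16): [0,1,2], [0,1,4], [0,2,3], [0,3,4], [1,2,7], [1,3,5], [1,3,7], [1,4,6], [1,5,6], [2,3,6], [2,5,6], [2,5,7], [3,4,5], [3,6,7], [4,5,7], [4,6,7]

so the chain groups are C_0 ≅ Z^8, C_1 ≅ Z^24, C_2 ≅ Z^16.

∂_1: C_1 → C_0 maps an edge to its endpoints' difference, ∂[p,q] = q − p.
This gives a 8×24 integer matrix of rank 7; reducing to Smith normal form yields diagonal entries (1,1,1,1,1,1,1).

The boundary map ∂_2: C_2 → C_1 maps a triangle to the signed sum of its edges. For instance
  ∂[1,2,7] = [2,7] − [1,7] + [1,2],
  ∂[4,5,7] = [5,7] − [4,7] + [4,5].
The 24×16 boundary matrix has rank 15 and Smith normal form diag(1,1,1,1,1,1,1,1,1,1,1,1,1,1,1).

From H_k ≅ ker(∂_k) / im(∂_{k+1}) we obtain:

  H_0: rank C_0 − rank ∂_1 = 8 − 7 = 1, and the invariant factors of ∂_1 are all 1, so H_0 ≅ Z.

H_0 = Z.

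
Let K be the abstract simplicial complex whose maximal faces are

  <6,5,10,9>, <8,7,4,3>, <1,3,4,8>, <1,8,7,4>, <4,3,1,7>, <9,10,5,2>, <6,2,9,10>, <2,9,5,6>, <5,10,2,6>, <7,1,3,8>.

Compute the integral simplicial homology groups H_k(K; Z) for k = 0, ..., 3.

H_0 = Z^2,  H_1 = 0,  H_2 = 0,  H_3 = Z^2.

Order the vertices as 1 < 2 < 3 < 4 < 5 < 6 < 7 < 8 < 9 < 10. Listing each simplex with vertices in this order, K has dimension 3 with simplices:

  0-simplices (10): [1], [2], [3], [4], [5], [6], [7], [8], [9], [10]
  1-simplices (20): [1,3], [1,4], [1,7], [1,8], [2,5], [2,6], [2,9], [2,10], [3,4], [3,7], [3,8], [4,7], [4,8], [5,6], [5,9], [5,10], [6,9], [6,10], [7,8], [9,10]
  2-simplices (20): (20 of them)
  3-simplices (10): [1,3,4,7], [1,3,4,8], [1,3,7,8], [1,4,7,8], [2,5,6,9], [2,5,6,10], [2,5,9,10], [2,6,9,10], [3,4,7,8], [5,6,9,10]

so the chain groups are C_0 ≅ Z^10, C_1 ≅ Z^20, C_2 ≅ Z^20, C_3 ≅ Z^10.

Boundary ∂_1: C_1 → C_0 maps an edge to its endpoints' difference, ∂[p,q] = q − p. For instance
  ∂[2,6] = [6] − [2].
The 10×20 boundary matrix has rank 8 and Smith normal form diag(1,1,1,1,1,1,1,1).

∂_2: C_2 → C_1 maps a triangle to the signed sum of its edges. For instance
  ∂[5,6,10] = [6,10] − [5,10] + [5,6],
  ∂[2,9,10] = [9,10] − [2,10] + [2,9].
This gives a 20×20 integer matrix of rank 12; reducing to Smith normal form yields diagonal entries (1,1,1,1,1,1,1,1,1,1,1,1).

The boundary map ∂_3: C_3 → C_2 sends each 3-simplex σ to the alternating sum Σ_i (−1)^i (σ with its i-th vertex removed). For instance
  ∂[1,4,7,8] = [4,7,8] − [1,7,8] + [1,4,8] − [1,4,7],
  ∂[1,3,7,8] = [3,7,8] − [1,7,8] + [1,3,8] − [1,3,7].
The resulting 20×10 matrix has rank 8, and its Smith normal form has invariant factors (1,1,1,1,1,1,1,1).

Now H_k = ker ∂_k / im ∂_{k+1}, so:

  H_0: rank C_0 − rank ∂_1 = 10 − 8 = 2, and the invariant factors of ∂_1 are all 1, so H_0 ≅ Z^2.
  H_1: rank ker ∂_1 − rank ∂_2 = (20 − 8) − 12 = 0, and the invariant factors of ∂_2 are all 1, so H_1 ≅ 0.
  H_2: rank ker ∂_2 − rank ∂_3 = (20 − 12) − 8 = 0, and the invariant factors of ∂_3 are all 1, so H_2 ≅ 0.
  H_3: rank ker ∂_3 − rank ∂_4 = (10 − 8) − 0 = 2, and there is no ∂_4, so H_3 ≅ Z^2.

(K is a triangulation of the disjoint union of the 3-sphere S^3 and the 3-sphere S^3.)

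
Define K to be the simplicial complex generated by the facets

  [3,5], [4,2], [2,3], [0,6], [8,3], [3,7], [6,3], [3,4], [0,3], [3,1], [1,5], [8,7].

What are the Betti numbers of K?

Fix the vertex order 0 < 1 < 2 < 3 < 4 < 5 < 6 < 7 < 8 and write every simplex with vertices in increasing order. Then dim K = 1 and the simplices of K are:

  0-simplices (9): [0], [1], [2], [3], [4], [5], [6], [7], [8]
  1-simplices (12): [0,3], [0,6], [1,3], [1,5], [2,3], [2,4], [3,4], [3,5], [3,6], [3,7], [3,8], [7,8]

so the chain groups are C_0 ≅ Z^9, C_1 ≅ Z^12.

The boundary map ∂_1: C_1 → C_0 is given by ∂[p,q] = [q] − [p]. For instance
  ∂[3,7] = [7] − [3].
This gives a 9×12 integer matrix of rank 8; reducing to Smith normal form yields diagonal entries (1,1,1,1,1,1,1,1).

From H_k ≅ ker(∂_k) / im(∂_{k+1}) we obtain:

  H_0: rank C_0 − rank ∂_1 = 9 − 8 = 1, and the invariant factors of ∂_1 are all 1, so H_0 ≅ Z.
  H_1: rank ker ∂_1 − rank ∂_2 = (12 − 8) − 0 = 4, and there is no ∂_2, so H_1 ≅ Z^4.

As a check, the Euler characteristic is 9 − 12 = -3, which agrees with 1 − 4 = -3.
(K is a triangulation of a wedge of 4 circles.)

Hence the Betti numbers are b_0 = 1, b_1 = 4.

b_0 = 1, b_1 = 4.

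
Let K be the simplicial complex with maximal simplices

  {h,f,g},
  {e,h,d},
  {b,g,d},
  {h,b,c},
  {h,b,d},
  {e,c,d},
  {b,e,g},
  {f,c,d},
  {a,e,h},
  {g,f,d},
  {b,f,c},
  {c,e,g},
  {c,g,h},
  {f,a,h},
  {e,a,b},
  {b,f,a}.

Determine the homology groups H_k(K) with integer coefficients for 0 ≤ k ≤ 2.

H_0 ≅ Z,  H_1 ≅ Z^2,  H_2 ≅ Z.

Take the total order a < b < c < d < e < f < g < h on the vertex set. Then K (dimension 2) consists of the simplices:

  0-simplices (8): a, b, c, d, e, f, g, h
  1-simplices (24): ab, ae, af, ah, bc, bd, be, bf, bg, bh, cd, ce, cf, cg, ch, de, df, dg, dh, eg, eh, fg, fh, gh
  2-simplices (16): abe, abf, aeh, afh, bcf, bch, bdg, bdh, beg, cde, cdf, ceg, cgh, deh, dfg, fgh

Hence C_0 ≅ Z^8, C_1 ≅ Z^24, C_2 ≅ Z^16.

The boundary map ∂_1: C_1 → C_0 is given by ∂[p,q] = [q] − [p].
This gives a 8×24 integer matrix of rank 7; reducing to Smith normal form yields diagonal entries (1,1,1,1,1,1,1).

Boundary ∂_2: C_2 → C_1 sends each 2-simplex [p,q,r] to [q,r] − [p,r] + [p,q]. For instance
  ∂dfg = fg − dg + df,
  ∂bch = ch − bh + bc.
This gives a 24×16 integer matrix of rank 15; reducing to Smith normal form yields diagonal entries (1,1,1,1,1,1,1,1,1,1,1,1,1,1,1).

Now H_k = ker ∂_k / im ∂_{k+1}, so:

  H_0: rank C_0 − rank ∂_1 = 8 − 7 = 1, and the invariant factors of ∂_1 are all 1, so H_0 ≅ Z.
  H_1: rank ker ∂_1 − rank ∂_2 = (24 − 7) − 15 = 2, and the invariant factors of ∂_2 are all 1, so H_1 ≅ Z^2.
  H_2: rank ker ∂_2 − rank ∂_3 = (16 − 15) − 0 = 1, and there is no ∂_3, so H_2 ≅ Z.

(K is a triangulation of the torus T^2.)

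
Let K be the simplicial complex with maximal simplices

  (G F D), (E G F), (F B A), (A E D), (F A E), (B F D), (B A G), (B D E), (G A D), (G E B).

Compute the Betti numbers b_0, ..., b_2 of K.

b_0 = 1, b_1 = 0, b_2 = 0.

We work with the vertex ordering A < B < D < E < F < G. The simplices of K, each written with vertices in increasing order, are:

  0-simplices (6): A, B, D, E, F, G
  1-simplices (15): AB, AD, AE, AF, AG, BD, BE, BF, BG, DE, DF, DG, EF, EG, FG
  2-simplices (10): ABF, ABG, ADE, ADG, AEF, BDE, BDF, BEG, DFG, EFG

giving chain groups C_0 ≅ Z^6, C_1 ≅ Z^15, C_2 ≅ Z^10.

Boundary ∂_1: C_1 → C_0 sends each edge [p,q] (with p < q) to q − p.
This gives a 6×15 integer matrix of rank 5; reducing to Smith normal form yields diagonal entries (1,1,1,1,1).

∂_2: C_2 → C_1 sends each 2-simplex [p,q,r] to [q,r] − [p,r] + [p,q]. For instance
  ∂ADG = DG − AG + AD,
  ∂EFG = FG − EG + EF.
As a 15×10 matrix over Z this has rank 10, with invariant factors (1,1,1,1,1,1,1,1,1,2).

Now H_k = ker ∂_k / im ∂_{k+1}, so:

  H_0: rank C_0 − rank ∂_1 = 6 − 5 = 1, and the invariant factors of ∂_1 are all 1, so H_0 = Z.
  H_1: rank ker ∂_1 − rank ∂_2 = (15 − 5) − 10 = 0, and ∂_2 has invariant factor 2 > 1, so H_1 = Z/2.
  H_2: rank ker ∂_2 − rank ∂_3 = (10 − 10) − 0 = 0, and there is no ∂_3, so H_2 = 0.

Hence the Betti numbers are b_0 = 1, b_1 = 0, b_2 = 0.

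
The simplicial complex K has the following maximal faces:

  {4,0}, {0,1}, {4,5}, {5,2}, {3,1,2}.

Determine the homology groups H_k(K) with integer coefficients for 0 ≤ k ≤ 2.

H_0 ≅ Z,  H_1 ≅ Z,  H_2 = 0.

Fix the vertex order 0 < 1 < 2 < 3 < 4 < 5 and write every simplex with vertices in increasing order. Then dim K = 2 and the simplices of K are:

  0-simplices (6): [0], [1], [2], [3], [4], [5]
  1-simplices (7): [0,1], [0,4], [1,2], [1,3], [2,3], [2,5], [4,5]
  2-simplices (1): [1,2,3]

Hence C_0 ≅ Z^6, C_1 ≅ Z^7, C_2 ≅ Z^1.

∂_1: C_1 → C_0 is given by ∂[p,q] = [q] − [p].
The 6×7 boundary matrix has rank 5 and Smith normal form diag(1,1,1,1,1).

The boundary map ∂_2: C_2 → C_1 sends each 2-simplex [p,q,r] to [q,r] − [p,r] + [p,q]. For instance
  ∂[1,2,3] = [2,3] − [1,3] + [1,2].
The resulting 7×1 matrix has rank 1, and its Smith normal form has invariant factors (1).

From H_k ≅ ker(∂_k) / im(∂_{k+1}) we obtain:

  H_0: rank C_0 − rank ∂_1 = 6 − 5 = 1, and the invariant factors of ∂_1 are all 1, so H_0 ≅ Z.
  H_1: rank ker ∂_1 − rank ∂_2 = (7 − 5) − 1 = 1, and the invariant factors of ∂_2 are all 1, so H_1 ≅ Z.
  H_2: rank ker ∂_2 − rank ∂_3 = (1 − 1) − 0 = 0, and there is no ∂_3, so H_2 ≅ 0.

As a check, the Euler characteristic is 6 − 7 + 1 = 0, which agrees with 1 − 1 + 0 = 0.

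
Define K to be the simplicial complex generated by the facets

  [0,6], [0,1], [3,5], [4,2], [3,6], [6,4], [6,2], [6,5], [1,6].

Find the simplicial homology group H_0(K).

H_0 ≅ Z.

Order the vertices as 0 < 1 < 2 < 3 < 4 < 5 < 6. Listing each simplex with vertices in this order, K has dimension 1 with simplices:

  0-simplices (7): [0], [1], [2], [3], [4], [5], [6]
  1-simplices (9): [0,1], [0,6], [1,6], [2,4], [2,6], [3,5], [3,6], [4,6], [5,6]

Hence C_0 ≅ Z^7, C_1 ≅ Z^9.

∂_1: C_1 → C_0 is given by ∂[p,q] = [q] − [p]. For instance
  ∂[5,6] = [6] − [5].
This gives a 7×9 integer matrix of rank 6; reducing to Smith normal form yields diagonal entries (1,1,1,1,1,1).

Reading off H_k = ker ∂_k / im ∂_{k+1}:

  H_0: rank C_0 − rank ∂_1 = 7 − 6 = 1, and the invariant factors of ∂_1 are all 1, so H_0 ≅ Z.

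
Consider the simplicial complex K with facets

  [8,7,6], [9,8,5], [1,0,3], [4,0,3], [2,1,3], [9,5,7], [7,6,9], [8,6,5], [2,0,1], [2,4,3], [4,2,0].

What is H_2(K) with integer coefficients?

K has 10 vertices, 19 edges, 11 triangles.
rank ∂_2 = 10, rank ∂_3 = 0 ⇒ b_2 = 11 − 10 − 0 = 1. So H_2 = Z.

H_2 = Z.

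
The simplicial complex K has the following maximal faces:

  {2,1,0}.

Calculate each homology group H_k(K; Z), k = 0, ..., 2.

Order the vertices as 0 < 1 < 2. Listing each simplex with vertices in this order, K has dimension 2 with simplices:

  0-simplices (3): [0], [1], [2]
  1-simplices (3): [0,1], [0,2], [1,2]
  2-simplices (1): [0,1,2]

giving chain groups C_0 ≅ Z^3, C_1 ≅ Z^3, C_2 ≅ Z^1.

The boundary map ∂_1: C_1 → C_0 sends each edge [p,q] (with p < q) to q − p. For instance
  ∂[1,2] = [2] − [1].
As a 3×3 matrix over Z this has rank 2, with invariant factors (1,1).

The boundary map ∂_2: C_2 → C_1 sends each 2-simplex [p,q,r] to [q,r] − [p,r] + [p,q]. For instance
  ∂[0,1,2] = [1,2] − [0,2] + [0,1].
As a 3×1 matrix over Z this has rank 1, with invariant factors (1).

Computing H_k = (kernel of ∂_k) / (image of ∂_{k+1}):

  H_0: rank C_0 − rank ∂_1 = 3 − 2 = 1, and the invariant factors of ∂_1 are all 1, so H_0 = Z.
  H_1: rank ker ∂_1 − rank ∂_2 = (3 − 2) − 1 = 0, and the invariant factors of ∂_2 are all 1, so H_1 = 0.
  H_2: rank ker ∂_2 − rank ∂_3 = (1 − 1) − 0 = 0, and there is no ∂_3, so H_2 = 0.

H_0 ≅ Z,  H_1 = 0,  H_2 = 0.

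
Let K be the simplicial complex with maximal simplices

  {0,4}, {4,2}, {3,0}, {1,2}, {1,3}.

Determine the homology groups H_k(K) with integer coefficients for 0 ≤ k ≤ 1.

H_0 ≅ Z,  H_1 ≅ Z.

Fix the vertex order 0 < 1 < 2 < 3 < 4 and write every simplex with vertices in increasing order. Then dim K = 1 and the simplices of K are:

  0-simplices (5): [0], [1], [2], [3], [4]
  1-simplices (5): [0,3], [0,4], [1,2], [1,3], [2,4]

Hence C_0 ≅ Z^5, C_1 ≅ Z^5.

Boundary ∂_1: C_1 → C_0 is given by ∂[p,q] = [q] − [p].
The resulting 5×5 matrix has rank 4, and its Smith normal form has invariant factors (1,1,1,1).

From H_k ≅ ker(∂_k) / im(∂_{k+1}) we obtain:

  H_0: rank C_0 − rank ∂_1 = 5 − 4 = 1, and the invariant factors of ∂_1 are all 1, so H_0 = Z.
  H_1: rank ker ∂_1 − rank ∂_2 = (5 − 4) − 0 = 1, and there is no ∂_2, so H_1 = Z.

(K is a triangulation of the circle S^1.)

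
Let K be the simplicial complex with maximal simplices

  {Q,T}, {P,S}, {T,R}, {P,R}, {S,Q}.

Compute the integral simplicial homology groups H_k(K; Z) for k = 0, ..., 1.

K has 5 vertices, 5 edges.
rank ∂_0 = 0, rank ∂_1 = 4 ⇒ b_0 = 5 − 0 − 4 = 1; all invariant factors of ∂_1 are 1 so no torsion. So H_0 = Z.
rank ∂_1 = 4, rank ∂_2 = 0 ⇒ b_1 = 5 − 4 − 0 = 1. So H_1 = Z.

H_0 = Z,  H_1 = Z.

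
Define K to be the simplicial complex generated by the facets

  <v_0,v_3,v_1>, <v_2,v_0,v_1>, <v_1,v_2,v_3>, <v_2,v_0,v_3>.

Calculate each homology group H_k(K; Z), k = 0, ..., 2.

H_0 = Z,  H_1 = 0,  H_2 = Z.

K has 4 vertices, 6 edges, 4 triangles.
rank ∂_0 = 0, rank ∂_1 = 3 ⇒ b_0 = 4 − 0 − 3 = 1; all invariant factors of ∂_1 are 1 so no torsion. So H_0 ≅ Z.
rank ∂_1 = 3, rank ∂_2 = 3 ⇒ b_1 = 6 − 3 − 3 = 0; all invariant factors of ∂_2 are 1 so no torsion. So H_1 ≅ 0.
rank ∂_2 = 3, rank ∂_3 = 0 ⇒ b_2 = 4 − 3 − 0 = 1. So H_2 ≅ Z.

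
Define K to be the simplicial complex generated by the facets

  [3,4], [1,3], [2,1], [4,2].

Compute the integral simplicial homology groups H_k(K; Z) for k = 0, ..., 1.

H_0 = Z,  H_1 = Z.

Fix the vertex order 1 < 2 < 3 < 4 and write every simplex with vertices in increasing order. Then dim K = 1 and the simplices of K are:

  0-simplices (4): [1], [2], [3], [4]
  1-simplices (4): [1,2], [1,3], [2,4], [3,4]

giving chain groups C_0 ≅ Z^4, C_1 ≅ Z^4.

Boundary ∂_1: C_1 → C_0 is given by ∂[p,q] = [q] − [p].
The 4×4 boundary matrix has rank 3 and Smith normal form diag(1,1,1).

Now H_k = ker ∂_k / im ∂_{k+1}, so:

  H_0: rank C_0 − rank ∂_1 = 4 − 3 = 1, and the invariant factors of ∂_1 are all 1, so H_0 = Z.
  H_1: rank ker ∂_1 − rank ∂_2 = (4 − 3) − 0 = 1, and there is no ∂_2, so H_1 = Z.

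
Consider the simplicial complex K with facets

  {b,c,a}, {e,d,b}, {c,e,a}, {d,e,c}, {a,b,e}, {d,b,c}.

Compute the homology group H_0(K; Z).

H_0 = Z.

Take the total order a < b < c < d < e on the vertex set. Then K (dimension 2) consists of the simplices:

  0-simplices (5): a, b, c, d, e
  1-simplices (9): ab, ac, ae, bc, bd, be, cd, ce, de
  2-simplices (6): abc, abe, ace, bcd, bde, cde

giving chain groups C_0 ≅ Z^5, C_1 ≅ Z^9, C_2 ≅ Z^6.

∂_1: C_1 → C_0 sends each edge [p,q] (with p < q) to q − p.
The 5×9 boundary matrix has rank 4 and Smith normal form diag(1,1,1,1).

Boundary ∂_2: C_2 → C_1 acts by ∂[p,q,r] = [q,r] − [p,r] + [p,q]. For instance
  ∂bde = de − be + bd,
  ∂ace = ce − ae + ac.
The 9×6 boundary matrix has rank 5 and Smith normal form diag(1,1,1,1,1).

Now H_k = ker ∂_k / im ∂_{k+1}, so:

  H_0: rank C_0 − rank ∂_1 = 5 − 4 = 1, and the invariant factors of ∂_1 are all 1, so H_0 = Z.

(K is a triangulation of the 2-sphere S^2.)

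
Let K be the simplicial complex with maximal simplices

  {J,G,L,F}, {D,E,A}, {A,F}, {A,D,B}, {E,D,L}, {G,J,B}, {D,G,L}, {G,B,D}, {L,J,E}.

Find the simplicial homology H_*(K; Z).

K has 8 vertices, 18 edges, 11 triangles, 1 3-simplex.
rank ∂_0 = 0, rank ∂_1 = 7 ⇒ b_0 = 8 − 0 − 7 = 1; all invariant factors of ∂_1 are 1 so no torsion. So H_0 = Z.
rank ∂_1 = 7, rank ∂_2 = 10 ⇒ b_1 = 18 − 7 − 10 = 1; all invariant factors of ∂_2 are 1 so no torsion. So H_1 = Z.
rank ∂_2 = 10, rank ∂_3 = 1 ⇒ b_2 = 11 − 10 − 1 = 0; all invariant factors of ∂_3 are 1 so no torsion. So H_2 = 0.
rank ∂_3 = 1, rank ∂_4 = 0 ⇒ b_3 = 1 − 1 − 0 = 0. So H_3 = 0.

H_0 ≅ Z,  H_1 ≅ Z,  H_2 = 0,  H_3 = 0.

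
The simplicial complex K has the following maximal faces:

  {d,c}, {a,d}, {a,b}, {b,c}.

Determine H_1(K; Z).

We work with the vertex ordering a < b < c < d. The simplices of K, each written with vertices in increasing order, are:

  0-simplices (4): a, b, c, d
  1-simplices (4): ab, ad, bc, cd

Hence C_0 ≅ Z^4, C_1 ≅ Z^4.

Boundary ∂_1: C_1 → C_0 maps an edge to its endpoints' difference, ∂[p,q] = q − p.
The resulting 4×4 matrix has rank 3, and its Smith normal form has invariant factors (1,1,1).

Computing H_k = (kernel of ∂_k) / (image of ∂_{k+1}):

  H_1: rank ker ∂_1 − rank ∂_2 = (4 − 3) − 0 = 1, and there is no ∂_2, so H_1 = Z.

(K is a triangulation of the circle S^1.)

H_1 ≅ Z.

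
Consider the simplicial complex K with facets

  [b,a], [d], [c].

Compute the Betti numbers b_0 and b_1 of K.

Take the total order a < b < c < d on the vertex set. Then K (dimension 1) consists of the simplices:

  0-simplices (4): a, b, c, d
  1-simplices (1): ab

so the chain groups are C_0 ≅ Z^4, C_1 ≅ Z^1.

The boundary map ∂_1: C_1 → C_0 sends each edge [p,q] (with p < q) to q − p. For instance
  ∂ab = b − a.
As a 4×1 matrix over Z this has rank 1, with invariant factors (1).

From H_k ≅ ker(∂_k) / im(∂_{k+1}) we obtain:

  H_0: rank C_0 − rank ∂_1 = 4 − 1 = 3, and the invariant factors of ∂_1 are all 1, so H_0 = Z^3.
  H_1: rank ker ∂_1 − rank ∂_2 = (1 − 1) − 0 = 0, and there is no ∂_2, so H_1 = 0.

Hence the Betti numbers are b_0 = 3, b_1 = 0.

b_0 = 3, b_1 = 0.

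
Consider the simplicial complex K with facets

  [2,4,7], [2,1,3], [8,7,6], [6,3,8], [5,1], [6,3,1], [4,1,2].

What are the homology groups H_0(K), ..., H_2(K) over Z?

H_0 ≅ Z,  H_1 ≅ Z,  H_2 = 0.

Fix the vertex order 1 < 2 < 3 < 4 < 5 < 6 < 7 < 8 and write every simplex with vertices in increasing order. Then dim K = 2 and the simplices of K are:

  0-simplices (8): [1], [2], [3], [4], [5], [6], [7], [8]
  1-simplices (14): [1,2], [1,3], [1,4], [1,5], [1,6], [2,3], [2,4], [2,7], [3,6], [3,8], [4,7], [6,7], [6,8], [7,8]
  2-simplices (6): [1,2,3], [1,2,4], [1,3,6], [2,4,7], [3,6,8], [6,7,8]

so the chain groups are C_0 ≅ Z^8, C_1 ≅ Z^14, C_2 ≅ Z^6.

The boundary map ∂_1: C_1 → C_0 sends each edge [p,q] (with p < q) to q − p.
This gives a 8×14 integer matrix of rank 7; reducing to Smith normal form yields diagonal entries (1,1,1,1,1,1,1).

Boundary ∂_2: C_2 → C_1 acts by ∂[p,q,r] = [q,r] − [p,r] + [p,q]. For instance
  ∂[1,3,6] = [3,6] − [1,6] + [1,3],
  ∂[1,2,3] = [2,3] − [1,3] + [1,2].
The 14×6 boundary matrix has rank 6 and Smith normal form diag(1,1,1,1,1,1).

Reading off H_k = ker ∂_k / im ∂_{k+1}:

  H_0: rank C_0 − rank ∂_1 = 8 − 7 = 1, and the invariant factors of ∂_1 are all 1, so H_0 = Z.
  H_1: rank ker ∂_1 − rank ∂_2 = (14 − 7) − 6 = 1, and the invariant factors of ∂_2 are all 1, so H_1 = Z.
  H_2: rank ker ∂_2 − rank ∂_3 = (6 − 6) − 0 = 0, and there is no ∂_3, so H_2 = 0.

As a check, the Euler characteristic is 8 − 14 + 6 = 0, which agrees with 1 − 1 + 0 = 0.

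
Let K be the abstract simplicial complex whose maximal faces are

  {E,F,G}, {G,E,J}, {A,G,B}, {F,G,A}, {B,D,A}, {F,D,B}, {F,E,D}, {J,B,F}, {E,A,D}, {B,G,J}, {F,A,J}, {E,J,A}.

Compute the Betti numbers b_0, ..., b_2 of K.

b_0 = 1, b_1 = 0, b_2 = 0.

K has 7 vertices, 18 edges, 12 triangles.
rank ∂_0 = 0, rank ∂_1 = 6 ⇒ b_0 = 7 − 0 − 6 = 1; all invariant factors of ∂_1 are 1 so no torsion. So H_0 = Z.
rank ∂_1 = 6, rank ∂_2 = 12 ⇒ b_1 = 18 − 6 − 12 = 0; ∂_2 has invariant factor(s) [2] giving torsion. So H_1 = Z/2.
rank ∂_2 = 12, rank ∂_3 = 0 ⇒ b_2 = 12 − 12 − 0 = 0. So H_2 = 0.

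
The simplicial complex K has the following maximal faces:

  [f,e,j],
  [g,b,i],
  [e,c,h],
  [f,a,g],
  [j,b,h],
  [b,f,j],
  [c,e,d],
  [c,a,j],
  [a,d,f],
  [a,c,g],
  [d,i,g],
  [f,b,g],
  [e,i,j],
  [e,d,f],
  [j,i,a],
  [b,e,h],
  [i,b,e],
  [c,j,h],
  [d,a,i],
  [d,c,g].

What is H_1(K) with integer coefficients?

Order the vertices as a < b < c < d < e < f < g < h < i < j. Listing each simplex with vertices in this order, K has dimension 2 with simplices:

  0-simplices (10): a, b, c, d, e, f, g, h, i, j
  1-simplices (30): ac, ad, af, ag, ai, aj, be, bf, bg, bh, bi, bj, cd, ce, cg, ch, cj, de, df, dg, di, ef, eh, ei, ej, fg, fj, gi, hj, ij
  2-simplices (20): acg, acj, adf, adi, afg, aij, beh, bei, bfg, bfj, bgi, bhj, cde, cdg, ceh, chj, def, dgi, efj, eij

giving chain groups C_0 ≅ Z^10, C_1 ≅ Z^30, C_2 ≅ Z^20.

Boundary ∂_1: C_1 → C_0 maps an edge to its endpoints' difference, ∂[p,q] = q − p.
As a 10×30 matrix over Z this has rank 9, with invariant factors (1,1,1,1,1,1,1,1,1).

The boundary map ∂_2: C_2 → C_1 acts by ∂[p,q,r] = [q,r] − [p,r] + [p,q]. For instance
  ∂ceh = eh − ch + ce,
  ∂dgi = gi − di + dg.
The resulting 30×20 matrix has rank 20, and its Smith normal form has invariant factors (1,1,1,1,1,1,1,1,1,1,1,1,1,1,1,1,1,1,1,2).

Computing H_k = (kernel of ∂_k) / (image of ∂_{k+1}):

  H_1: rank ker ∂_1 − rank ∂_2 = (30 − 9) − 20 = 1, and ∂_2 has invariant factor 2 > 1, so H_1 = Z ⊕ Z/2Z.

(K is a triangulation of the Klein bottle.)

H_1 ≅ Z ⊕ Z/2Z.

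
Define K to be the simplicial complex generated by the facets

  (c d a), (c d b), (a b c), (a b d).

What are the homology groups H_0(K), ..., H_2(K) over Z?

H_0 = Z,  H_1 = 0,  H_2 = Z.

Fix the vertex order a < b < c < d and write every simplex with vertices in increasing order. Then dim K = 2 and the simplices of K are:

  0-simplices (4): a, b, c, d
  1-simplices (6): ab, ac, ad, bc, bd, cd
  2-simplices (4): abc, abd, acd, bcd

Hence C_0 ≅ Z^4, C_1 ≅ Z^6, C_2 ≅ Z^4.

Boundary ∂_1: C_1 → C_0 is given by ∂[p,q] = [q] − [p]. For instance
  ∂ad = d − a.
The resulting 4×6 matrix has rank 3, and its Smith normal form has invariant factors (1,1,1).

The boundary map ∂_2: C_2 → C_1 sends each 2-simplex [p,q,r] to [q,r] − [p,r] + [p,q]. For instance
  ∂acd = cd − ad + ac,
  ∂abd = bd − ad + ab.
This gives a 6×4 integer matrix of rank 3; reducing to Smith normal form yields diagonal entries (1,1,1).

From H_k ≅ ker(∂_k) / im(∂_{k+1}) we obtain:

  H_0: rank C_0 − rank ∂_1 = 4 − 3 = 1, and the invariant factors of ∂_1 are all 1, so H_0 = Z.
  H_1: rank ker ∂_1 − rank ∂_2 = (6 − 3) − 3 = 0, and the invariant factors of ∂_2 are all 1, so H_1 = 0.
  H_2: rank ker ∂_2 − rank ∂_3 = (4 − 3) − 0 = 1, and there is no ∂_3, so H_2 = Z.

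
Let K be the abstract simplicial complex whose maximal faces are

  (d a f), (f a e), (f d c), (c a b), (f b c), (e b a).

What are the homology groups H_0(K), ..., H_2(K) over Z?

H_0 ≅ Z,  H_1 ≅ Z,  H_2 = 0.

K has 6 vertices, 12 edges, 6 triangles.
rank ∂_0 = 0, rank ∂_1 = 5 ⇒ b_0 = 6 − 0 − 5 = 1; all invariant factors of ∂_1 are 1 so no torsion. So H_0 ≅ Z.
rank ∂_1 = 5, rank ∂_2 = 6 ⇒ b_1 = 12 − 5 − 6 = 1; all invariant factors of ∂_2 are 1 so no torsion. So H_1 ≅ Z.
rank ∂_2 = 6, rank ∂_3 = 0 ⇒ b_2 = 6 − 6 − 0 = 0. So H_2 ≅ 0.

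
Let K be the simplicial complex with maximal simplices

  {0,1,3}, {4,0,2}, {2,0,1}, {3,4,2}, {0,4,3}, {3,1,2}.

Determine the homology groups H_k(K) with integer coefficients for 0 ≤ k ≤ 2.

H_0 = Z,  H_1 = 0,  H_2 = Z.

Take the total order 0 < 1 < 2 < 3 < 4 on the vertex set. Then K (dimension 2) consists of the simplices:

  0-simplices (5): [0], [1], [2], [3], [4]
  1-simplices (9): [0,1], [0,2], [0,3], [0,4], [1,2], [1,3], [2,3], [2,4], [3,4]
  2-simplices (6): [0,1,2], [0,1,3], [0,2,4], [0,3,4], [1,2,3], [2,3,4]

giving chain groups C_0 ≅ Z^5, C_1 ≅ Z^9, C_2 ≅ Z^6.

∂_1: C_1 → C_0 is given by ∂[p,q] = [q] − [p]. For instance
  ∂[0,1] = [1] − [0].
As a 5×9 matrix over Z this has rank 4, with invariant factors (1,1,1,1).

The boundary map ∂_2: C_2 → C_1 acts by ∂[p,q,r] = [q,r] − [p,r] + [p,q]. For instance
  ∂[0,1,3] = [1,3] − [0,3] + [0,1],
  ∂[0,3,4] = [3,4] − [0,4] + [0,3].
The resulting 9×6 matrix has rank 5, and its Smith normal form has invariant factors (1,1,1,1,1).

Reading off H_k = ker ∂_k / im ∂_{k+1}:

  H_0: rank C_0 − rank ∂_1 = 5 − 4 = 1, and the invariant factors of ∂_1 are all 1, so H_0 ≅ Z.
  H_1: rank ker ∂_1 − rank ∂_2 = (9 − 4) − 5 = 0, and the invariant factors of ∂_2 are all 1, so H_1 ≅ 0.
  H_2: rank ker ∂_2 − rank ∂_3 = (6 − 5) − 0 = 1, and there is no ∂_3, so H_2 ≅ Z.

(K is a triangulation of the 2-sphere S^2.)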